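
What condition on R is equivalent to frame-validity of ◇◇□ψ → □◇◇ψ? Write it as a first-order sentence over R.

This is a Sahlqvist (Geach-type) schema ◇^2□^1ψ → □^1◇^2ψ.
Minimal-valuation argument: fix x; take any y with xR^2y and any z with xR^1z. Set V(ψ) to the set of worlds R-reachable from y in exactly 1 step. Then □^1ψ holds at y, so the antecedent holds at x; validity forces ◇^2ψ at z, giving a w with zR^2w and yR^1w.
First-order correspondent: ∀x ∀y ∀z ((xR²y ∧ xRz) → ∃w (yRw ∧ zR²w)).

∀x ∀y ∀z ((xR²y ∧ xRz) → ∃w (yRw ∧ zR²w))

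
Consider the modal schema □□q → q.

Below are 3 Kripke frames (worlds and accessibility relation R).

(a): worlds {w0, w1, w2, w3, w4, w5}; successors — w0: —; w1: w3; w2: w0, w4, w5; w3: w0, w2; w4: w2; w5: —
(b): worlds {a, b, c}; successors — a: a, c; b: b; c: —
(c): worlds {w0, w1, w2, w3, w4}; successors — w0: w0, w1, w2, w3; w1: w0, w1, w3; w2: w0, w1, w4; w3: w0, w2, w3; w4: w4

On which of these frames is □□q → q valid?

(c)

This is the axiom for a generalized confluence (Geach) condition; its first-order frame correspondent is ∀x ∃w (xR²w ∧ x = w).
(a): fails — at w0 but no w with w0R²w and w0=w.
(b): fails — at c but no w with cR²w and c=w.
(c): condition met.
Valid on: (c).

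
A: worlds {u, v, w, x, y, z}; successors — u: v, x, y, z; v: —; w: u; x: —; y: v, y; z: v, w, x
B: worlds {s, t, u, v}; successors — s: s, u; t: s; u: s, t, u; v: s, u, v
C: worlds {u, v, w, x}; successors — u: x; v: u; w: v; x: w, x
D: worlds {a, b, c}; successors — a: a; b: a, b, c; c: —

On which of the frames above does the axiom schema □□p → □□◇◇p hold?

B

The schema corresponds to a generalized confluence (Geach) condition: ∀x ∀z (xR²z → ∃w (xR²w ∧ zR²w)).
A: fails — uR²v but no t with uR²t and vR²t.
B: holds.
C: fails — uR²w but no t with uR²t and wR²t.
D: fails — bR²c but no w with bR²w and cR²w.
Valid on: B.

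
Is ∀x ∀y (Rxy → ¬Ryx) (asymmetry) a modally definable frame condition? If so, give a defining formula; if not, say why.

Any modally definable frame class is closed under surjective bounded morphisms.
The 5-cycle (worlds 0,1,2,3,4 with 0→1→2→3→4→0) is asymmetric. Mapping every world to a single reflexive point • is a surjective bounded morphism, and the reflexive point is not asymmetric (R•• but asymmetry requires ¬R••).
So the class is not modally definable.

No — not modally definable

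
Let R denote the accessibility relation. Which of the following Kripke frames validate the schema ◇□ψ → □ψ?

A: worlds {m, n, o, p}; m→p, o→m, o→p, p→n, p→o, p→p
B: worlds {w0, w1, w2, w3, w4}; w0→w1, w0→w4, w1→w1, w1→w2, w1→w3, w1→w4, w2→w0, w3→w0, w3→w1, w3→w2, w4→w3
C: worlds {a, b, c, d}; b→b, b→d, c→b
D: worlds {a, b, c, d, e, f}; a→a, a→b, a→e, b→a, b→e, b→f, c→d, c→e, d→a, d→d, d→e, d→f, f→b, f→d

This is the axiom for the Euclidean property; its first-order frame correspondent is ∀x ∀y ∀z (Rxy ∧ Rxz → Ryz).
A: fails — Rom and Rom but not Rmm.
B: fails — Rw0w4 and Rw0w4 but not Rw4w4.
C: fails — Rbd and Rbd but not Rdd.
D: fails — Rab and Rab but not Rbb.
Valid on no frame.

none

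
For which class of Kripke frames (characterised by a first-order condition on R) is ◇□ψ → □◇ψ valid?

convergence

Suppose ◇□ψ→□◇ψ is valid. Take Rxy, Rxz and set V(ψ)={w : Ryw}. Then □ψ at y so ◇□ψ at x, so □◇ψ at x, so ◇ψ at z, giving w with Rzw and Ryw.
The converse is a direct semantic check.
Frame condition: ∀x ∀y ∀z (Rxy ∧ Rxz → ∃w (Ryw ∧ Rzw)).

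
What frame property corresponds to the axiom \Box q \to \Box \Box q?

Suppose □q→□□q is valid. Take Rxy, Ryz and set V(q)={w : Rxw}. Then □q at x, so □□q at x, so □q at y, so q at z, i.e. Rxz.

Transitivity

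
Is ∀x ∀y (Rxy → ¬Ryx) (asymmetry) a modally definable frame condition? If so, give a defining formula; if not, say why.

No

If a class were modally definable it would be closed under surjective bounded morphisms (Goldblatt–Thomason).
The 4-cycle (worlds a,b,c,d with a→b→c→d→a) is asymmetric. Mapping every world to a single reflexive point • is a surjective bounded morphism, and the reflexive point is not asymmetric (R•• but asymmetry requires ¬R••).
Hence asymmetry is not modally definable.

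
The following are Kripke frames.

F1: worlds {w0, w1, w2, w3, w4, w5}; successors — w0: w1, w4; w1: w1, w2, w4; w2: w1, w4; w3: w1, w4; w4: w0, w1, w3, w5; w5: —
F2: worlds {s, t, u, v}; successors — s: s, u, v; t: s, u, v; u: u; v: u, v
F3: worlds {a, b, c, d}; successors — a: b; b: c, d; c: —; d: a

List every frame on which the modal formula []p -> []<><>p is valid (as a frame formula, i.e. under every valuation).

F2

Frame correspondent (Sahlqvist): forall x forall z (xRz -> exists w (xRw & z R^2 w)) — i.e. a generalized confluence (Geach) condition.
F1: fails — w4Rw5 but no w with w4Rw and w5R²w.
F2: ✓.
F3: fails — aRb but no w with aRw and bR²w.
Valid on: F2.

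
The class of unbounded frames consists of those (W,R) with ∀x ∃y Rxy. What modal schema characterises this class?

□s → ◇s

This is seriality; the standard corresponding axiom is D: □s → ◇s.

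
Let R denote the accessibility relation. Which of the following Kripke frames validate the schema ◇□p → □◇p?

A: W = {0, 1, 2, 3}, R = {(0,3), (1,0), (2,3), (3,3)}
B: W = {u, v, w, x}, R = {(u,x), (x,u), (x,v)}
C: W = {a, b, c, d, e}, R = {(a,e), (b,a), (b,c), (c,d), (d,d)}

A

The schema corresponds to convergence: ∀x ∀y ∀z (Rxy ∧ Rxz → ∃w (Ryw ∧ Rzw)).
A: condition met.
B: fails — Rxu and Rxv but u and v have no common successor.
C: fails — Rae and Rae but e and e have no common successor.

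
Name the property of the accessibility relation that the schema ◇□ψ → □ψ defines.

Replacing ψ by ¬ψ and contraposing gives the equivalent schema ◇ψ → □◇ψ.
Suppose ◇ψ→□◇ψ is valid. Take Rxy, Rxz and set V(ψ)={y}. Then ◇ψ at x, so □◇ψ at x, so ◇ψ at z, so some w with Rzw has ψ; w=y, i.e. Rzy. By symmetry of the argument, Ryz.

the Euclidean property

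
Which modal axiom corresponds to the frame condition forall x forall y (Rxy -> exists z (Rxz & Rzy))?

□□ψ → □ψ

This is density; the standard corresponding axiom is C4: □□ψ → □ψ.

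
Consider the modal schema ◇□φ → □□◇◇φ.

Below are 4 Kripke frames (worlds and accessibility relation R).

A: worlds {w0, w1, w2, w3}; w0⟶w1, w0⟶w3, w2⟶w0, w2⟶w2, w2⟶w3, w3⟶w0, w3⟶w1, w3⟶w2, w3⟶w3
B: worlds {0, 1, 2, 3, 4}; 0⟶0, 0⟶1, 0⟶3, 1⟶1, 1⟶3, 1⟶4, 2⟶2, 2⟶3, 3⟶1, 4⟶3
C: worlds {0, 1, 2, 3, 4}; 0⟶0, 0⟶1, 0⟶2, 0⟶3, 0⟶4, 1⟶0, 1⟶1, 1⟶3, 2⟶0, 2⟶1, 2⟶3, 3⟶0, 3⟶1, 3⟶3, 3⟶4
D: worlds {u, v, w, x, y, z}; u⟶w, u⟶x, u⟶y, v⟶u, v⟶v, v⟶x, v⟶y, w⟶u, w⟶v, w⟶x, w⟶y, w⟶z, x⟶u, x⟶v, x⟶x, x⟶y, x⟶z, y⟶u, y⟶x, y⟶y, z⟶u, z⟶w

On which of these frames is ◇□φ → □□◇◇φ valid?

D

Frame correspondent (Sahlqvist): ∀x ∀y ∀z ((xRy ∧ xR²z) → ∃w (yRw ∧ zR²w)) — i.e. a generalized confluence (Geach) condition.
A: fails — w0Rw1, w0R²w0 but no w with w1Rw and w0R²w.
B: fails — 1R4, 1R²4 but no w with 4Rw and 4R²w.
C: fails — 0R0, 0R²4 but no w with 0Rw and 4R²w.
D: satisfies the condition.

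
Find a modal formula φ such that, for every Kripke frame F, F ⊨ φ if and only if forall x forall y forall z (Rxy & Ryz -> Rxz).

□q → □□q

A defining formula is □q → □□q (the 4 axiom).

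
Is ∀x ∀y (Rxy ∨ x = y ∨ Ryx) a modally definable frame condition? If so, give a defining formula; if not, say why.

Not modally definable

If a class were modally definable it would be closed under disjoint unions (Goldblatt–Thomason).
Take 3 disjoint single-world reflexive frames: each is trivially connected, but their disjoint union has 3 worlds with no edge between distinct components, so it is not connected.
So no modal formula (or set of formulas) defines exactly the connected frames.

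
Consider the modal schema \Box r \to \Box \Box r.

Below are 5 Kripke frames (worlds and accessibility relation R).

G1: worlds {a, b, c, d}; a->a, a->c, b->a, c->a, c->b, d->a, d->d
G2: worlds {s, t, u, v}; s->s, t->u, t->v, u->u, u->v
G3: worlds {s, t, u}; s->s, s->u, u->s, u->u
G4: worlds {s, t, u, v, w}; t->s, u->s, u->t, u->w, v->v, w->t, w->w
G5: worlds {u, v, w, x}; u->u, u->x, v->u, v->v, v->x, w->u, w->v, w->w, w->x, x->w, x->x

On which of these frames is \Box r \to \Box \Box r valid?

G2, G3

The schema corresponds to transitivity: \forall x \forall y \forall z (Rxy \wedge Ryz \to Rxz).
G1: fails — Rba and Rac but not Rbc.
G2: satisfies the condition.
G3: satisfies the condition.
G4: fails — Rwt and Rts but not Rws.
G5: fails — Rxw and Rwu but not Rxu.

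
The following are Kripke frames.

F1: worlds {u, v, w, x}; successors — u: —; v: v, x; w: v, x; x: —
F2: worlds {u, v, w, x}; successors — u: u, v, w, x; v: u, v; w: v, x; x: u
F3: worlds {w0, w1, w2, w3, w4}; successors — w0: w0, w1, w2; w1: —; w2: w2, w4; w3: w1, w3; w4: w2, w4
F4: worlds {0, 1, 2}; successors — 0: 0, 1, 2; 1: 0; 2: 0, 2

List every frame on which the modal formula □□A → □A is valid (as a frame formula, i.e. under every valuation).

F1, F3, F4

Frame correspondent (Sahlqvist): ∀x ∀y (Rxy → ∃z (Rxz ∧ Rzy)) — i.e. density.
F1: satisfies the condition.
F2: fails — Rwx but no z with Rwz and Rzx.
F3: satisfies the condition.
F4: satisfies the condition.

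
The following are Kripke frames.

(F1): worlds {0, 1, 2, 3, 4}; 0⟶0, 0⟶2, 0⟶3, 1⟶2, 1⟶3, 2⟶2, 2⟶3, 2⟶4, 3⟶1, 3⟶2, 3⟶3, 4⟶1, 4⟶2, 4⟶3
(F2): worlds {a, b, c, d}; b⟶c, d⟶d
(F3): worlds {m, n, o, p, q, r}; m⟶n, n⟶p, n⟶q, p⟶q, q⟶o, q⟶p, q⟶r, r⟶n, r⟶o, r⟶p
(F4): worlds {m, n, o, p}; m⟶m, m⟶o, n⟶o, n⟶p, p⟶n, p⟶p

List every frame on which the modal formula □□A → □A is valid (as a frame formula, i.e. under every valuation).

Frame correspondent (Sahlqvist): ∀x ∀y (Rxy → ∃z (Rxz ∧ Rzy)) — i.e. density.
(F1): condition met.
(F2): fails — Rbc but no z with Rbz and Rzc.
(F3): fails — Rrn but no z with Rrz and Rzn.
(F4): fails — Rno but no z with Rnz and Rzo.

(F1)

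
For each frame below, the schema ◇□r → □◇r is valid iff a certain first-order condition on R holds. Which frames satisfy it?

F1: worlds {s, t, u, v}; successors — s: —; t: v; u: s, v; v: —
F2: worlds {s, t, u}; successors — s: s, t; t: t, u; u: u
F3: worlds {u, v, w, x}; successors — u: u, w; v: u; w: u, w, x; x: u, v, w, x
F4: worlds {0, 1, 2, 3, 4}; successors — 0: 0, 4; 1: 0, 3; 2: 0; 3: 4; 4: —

This is the axiom for convergence; its first-order frame correspondent is ∀x ∀y ∀z (Rxy ∧ Rxz → ∃w (Ryw ∧ Rzw)).
F1: fails — Rtv and Rtv but v and v have no common successor.
F2: ✓.
F3: ✓.
F4: fails — R00 and R04 but 0 and 4 have no common successor.
Valid on: F2, F3.

F2, F3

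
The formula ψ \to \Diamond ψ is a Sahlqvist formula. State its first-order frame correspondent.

reflexivity

This is frame-equivalent to □ψ → ψ (substitute ¬ψ for ψ and contrapose).
Suppose □ψ→ψ is valid. At any x set V(ψ)={w : Rxw}. Then □ψ holds at x, so ψ holds at x, i.e. Rxx.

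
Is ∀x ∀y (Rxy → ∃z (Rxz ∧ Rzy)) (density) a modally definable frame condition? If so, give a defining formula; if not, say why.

This is a Sahlqvist condition; the C4 axiom □□q → □q defines it.
Suppose □□q→□q is valid. Take Rxy and set V(q)={w : xR²w}. Then □□q at x, so □q at x, so q at y, i.e. ∃z(Rxz∧Rzy).

Definable; □□q → □q defines it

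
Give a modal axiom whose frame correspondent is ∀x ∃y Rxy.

The condition is seriality. The D schema □s → ◇s defines it.
Suppose □s→◇s is valid. At any x set V(s)=W. Then □s at x, so ◇s at x, so x has a successor.

□s → ◇s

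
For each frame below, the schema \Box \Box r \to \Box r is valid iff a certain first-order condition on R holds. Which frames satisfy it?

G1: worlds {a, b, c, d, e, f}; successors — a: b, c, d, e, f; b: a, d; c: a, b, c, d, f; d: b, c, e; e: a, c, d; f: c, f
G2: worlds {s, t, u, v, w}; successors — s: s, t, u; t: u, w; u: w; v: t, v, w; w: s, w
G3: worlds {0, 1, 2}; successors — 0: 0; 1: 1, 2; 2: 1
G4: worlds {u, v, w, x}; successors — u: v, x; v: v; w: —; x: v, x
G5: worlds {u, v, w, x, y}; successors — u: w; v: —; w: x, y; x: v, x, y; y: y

G3, G4

Frame correspondent (Sahlqvist): \forall x \forall y (Rxy \to \exists z (Rxz \wedge Rzy)) — i.e. density.
G1: fails — Rde but no z with Rdz and Rze.
G2: fails — Rtu but no z with Rtz and Rzu.
G3: condition met.
G4: condition met.
G5: fails — Ruw but no z with Ruz and Rzw.
Valid on: G3, G4.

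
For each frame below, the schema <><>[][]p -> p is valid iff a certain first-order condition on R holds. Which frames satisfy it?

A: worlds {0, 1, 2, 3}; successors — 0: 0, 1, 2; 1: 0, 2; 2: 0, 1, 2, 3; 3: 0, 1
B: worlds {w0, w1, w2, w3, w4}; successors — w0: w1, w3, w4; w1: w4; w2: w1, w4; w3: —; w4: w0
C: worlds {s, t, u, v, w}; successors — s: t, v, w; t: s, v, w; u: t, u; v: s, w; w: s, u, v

The schema corresponds to a generalized confluence (Geach) condition: forall x forall y (x R^2 y -> exists w (y R^2 w & x = w)).
A: satisfies the condition.
B: fails — w0R²w4 but no w with w4R²w and w0=w.
C: fails — tR²s but no w* with sR²w* and t=w*.
Valid on: A.

A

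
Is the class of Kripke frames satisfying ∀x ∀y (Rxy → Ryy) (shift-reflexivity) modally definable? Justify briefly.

Yes, by □(□p → p)

This is a Sahlqvist condition; the T□ axiom □(□p → p) defines it.
Suppose □(□p→p) is valid. Take Rxy and set V(p)={w : Ryw}. Then at y, □p holds; since □(□p→p) at x, □p→p at y, so p at y, i.e. Ryy.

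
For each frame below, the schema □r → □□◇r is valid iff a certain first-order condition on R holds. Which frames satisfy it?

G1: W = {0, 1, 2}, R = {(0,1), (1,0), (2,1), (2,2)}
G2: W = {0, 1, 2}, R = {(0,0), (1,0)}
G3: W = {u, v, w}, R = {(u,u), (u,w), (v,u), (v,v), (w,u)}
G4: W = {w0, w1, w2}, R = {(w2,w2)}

G2, G3, G4

The schema corresponds to a generalized confluence (Geach) condition: ∀x ∀z (xR²z → ∃w (xRw ∧ zRw)).
G1: fails — 2R²1 but no w with 2Rw and 1Rw.
G2: ✓.
G3: ✓.
G4: ✓.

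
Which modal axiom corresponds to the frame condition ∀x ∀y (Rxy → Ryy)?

□(□ψ → ψ)

The condition is shift-reflexivity. The T□ schema □(□ψ → ψ) defines it.
Suppose □(□ψ→ψ) is valid. Take Rxy and set V(ψ)={w : Ryw}. Then at y, □ψ holds; since □(□ψ→ψ) at x, □ψ→ψ at y, so ψ at y, i.e. Ryy.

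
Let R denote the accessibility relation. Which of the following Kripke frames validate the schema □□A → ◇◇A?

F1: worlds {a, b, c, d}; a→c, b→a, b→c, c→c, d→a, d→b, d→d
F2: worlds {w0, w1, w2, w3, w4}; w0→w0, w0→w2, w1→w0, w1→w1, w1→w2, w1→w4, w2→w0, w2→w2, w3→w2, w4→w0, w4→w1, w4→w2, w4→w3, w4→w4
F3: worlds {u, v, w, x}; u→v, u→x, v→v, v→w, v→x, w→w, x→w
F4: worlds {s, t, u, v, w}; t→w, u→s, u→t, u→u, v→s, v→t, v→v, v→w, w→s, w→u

F1, F2, F3

This is the axiom for a generalized confluence (Geach) condition; its first-order frame correspondent is ∀x ∃w (xR²w ∧ xR²w).
F1: ✓.
F2: ✓.
F3: ✓.
F4: fails — at s but no w* with sR²w* and sR²w*.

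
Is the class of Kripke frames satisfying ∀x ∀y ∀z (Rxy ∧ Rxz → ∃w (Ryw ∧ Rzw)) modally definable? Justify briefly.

Yes, by ◇□q → □◇q

Yes: it is convergence, defined by the .2 schema ◇□q → □◇q.
Suppose ◇□q→□◇q is valid. Take Rxy, Rxz and set V(q)={w : Ryw}. Then □q at y so ◇□q at x, so □◇q at x, so ◇q at z, giving w with Rzw and Ryw.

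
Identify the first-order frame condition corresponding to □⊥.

This is the Ver axiom.
It corresponds to emptiness of R: ∀x ∀y ¬Rxy.

Emptiness of R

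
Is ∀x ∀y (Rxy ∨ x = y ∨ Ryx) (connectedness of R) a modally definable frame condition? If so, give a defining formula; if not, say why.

Modal frame validity is preserved under disjoint unions.
Take 2 disjoint single-world reflexive frames: each is trivially connected, but their disjoint union has 2 worlds with no edge between distinct components, so it is not connected.
So the class is not modally definable.

No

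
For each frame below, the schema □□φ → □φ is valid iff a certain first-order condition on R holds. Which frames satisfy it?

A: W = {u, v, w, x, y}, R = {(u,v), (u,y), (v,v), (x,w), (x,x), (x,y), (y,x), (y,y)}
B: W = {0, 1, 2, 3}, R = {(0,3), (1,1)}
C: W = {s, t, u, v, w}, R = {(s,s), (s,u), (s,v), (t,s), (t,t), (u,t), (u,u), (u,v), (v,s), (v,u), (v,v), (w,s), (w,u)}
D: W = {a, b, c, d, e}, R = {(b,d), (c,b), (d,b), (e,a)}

This is the axiom for density; its first-order frame correspondent is ∀x ∀y (Rxy → ∃z (Rxz ∧ Rzy)).
A: holds.
B: fails — R03 but no z with R0z and Rz3.
C: holds.
D: fails — Rdb but no z with Rdz and Rzb.

A, C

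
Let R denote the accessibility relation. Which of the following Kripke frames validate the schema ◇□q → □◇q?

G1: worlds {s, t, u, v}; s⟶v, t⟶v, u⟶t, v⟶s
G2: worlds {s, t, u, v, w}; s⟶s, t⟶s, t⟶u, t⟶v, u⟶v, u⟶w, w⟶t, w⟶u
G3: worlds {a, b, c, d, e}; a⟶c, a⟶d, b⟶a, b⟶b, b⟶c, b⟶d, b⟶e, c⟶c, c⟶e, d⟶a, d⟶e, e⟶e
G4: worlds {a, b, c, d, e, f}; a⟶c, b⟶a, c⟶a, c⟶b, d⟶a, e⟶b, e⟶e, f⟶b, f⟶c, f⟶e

This is the axiom for convergence; its first-order frame correspondent is ∀x ∀y ∀z (Rxy ∧ Rxz → ∃w (Ryw ∧ Rzw)).
G1: holds.
G2: fails — Rtv and Rtv but v and v have no common successor.
G3: fails — Rba and Rbe but a and e have no common successor.
G4: fails — Rcb and Rca but b and a have no common successor.
Valid on: G1.

G1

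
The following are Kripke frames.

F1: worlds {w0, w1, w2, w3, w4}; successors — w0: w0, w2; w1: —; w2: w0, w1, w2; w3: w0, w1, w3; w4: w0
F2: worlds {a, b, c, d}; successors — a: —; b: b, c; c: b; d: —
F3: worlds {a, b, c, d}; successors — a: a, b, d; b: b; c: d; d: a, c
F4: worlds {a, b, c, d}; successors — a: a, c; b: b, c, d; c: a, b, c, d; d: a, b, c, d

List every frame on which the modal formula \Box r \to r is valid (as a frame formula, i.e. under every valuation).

The schema corresponds to reflexivity: \forall x Rxx.
F1: fails — world w1 does not see itself.
F2: fails — world a does not see itself.
F3: fails — world c does not see itself.
F4: satisfies the condition.
Valid on: F4.

F4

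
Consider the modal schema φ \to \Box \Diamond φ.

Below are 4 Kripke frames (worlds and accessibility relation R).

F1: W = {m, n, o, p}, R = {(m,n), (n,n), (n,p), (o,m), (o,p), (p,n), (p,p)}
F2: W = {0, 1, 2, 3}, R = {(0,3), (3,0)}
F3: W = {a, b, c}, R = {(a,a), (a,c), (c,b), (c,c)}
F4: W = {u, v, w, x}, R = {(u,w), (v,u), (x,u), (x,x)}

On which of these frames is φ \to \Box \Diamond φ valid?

F2

The schema corresponds to symmetry: \forall x \forall y (Rxy \to Ryx).
F1: fails — Rom but not Rmo.
F2: ✓.
F3: fails — Rac but not Rca.
F4: fails — Rvu but not Ruv.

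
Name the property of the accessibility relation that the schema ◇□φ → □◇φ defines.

Suppose ◇□φ→□◇φ is valid. Take Rxy, Rxz and set V(φ)={w : Ryw}. Then □φ at y so ◇□φ at x, so □◇φ at x, so ◇φ at z, giving w with Rzw and Ryw.
Conversely, on a frame with convergence the schema holds at every world under every valuation.
Frame condition: ∀x ∀y ∀z (Rxy ∧ Rxz → ∃w (Ryw ∧ Rzw)).

convergence: ∀x ∀y ∀z (Rxy ∧ Rxz → ∃w (Ryw ∧ Rzw))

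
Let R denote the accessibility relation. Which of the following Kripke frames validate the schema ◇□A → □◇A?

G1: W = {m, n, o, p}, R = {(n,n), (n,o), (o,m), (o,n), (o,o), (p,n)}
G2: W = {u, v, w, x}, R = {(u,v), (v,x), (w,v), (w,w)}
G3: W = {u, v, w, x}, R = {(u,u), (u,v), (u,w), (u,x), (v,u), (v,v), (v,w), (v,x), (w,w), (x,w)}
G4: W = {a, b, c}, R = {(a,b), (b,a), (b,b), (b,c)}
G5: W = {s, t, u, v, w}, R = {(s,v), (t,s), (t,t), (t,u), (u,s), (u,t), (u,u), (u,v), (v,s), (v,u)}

Frame correspondent (Sahlqvist): ∀x ∀y ∀z (Rxy ∧ Rxz → ∃w (Ryw ∧ Rzw)) — i.e. convergence.
G1: fails — Rom and Rom but m and m have no common successor.
G2: fails — Rvx and Rvx but x and x have no common successor.
G3: satisfies the condition.
G4: fails — Rba and Rbc but a and c have no common successor.
G5: fails — Rts and Rtt but s and t have no common successor.

G3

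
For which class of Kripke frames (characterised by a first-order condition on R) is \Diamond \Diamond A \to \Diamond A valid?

This schema is equivalent to the 4 axiom □A → □□A.
It corresponds to transitivity: \forall x \forall y \forall z (Rxy \wedge Ryz \to Rxz).

transitivity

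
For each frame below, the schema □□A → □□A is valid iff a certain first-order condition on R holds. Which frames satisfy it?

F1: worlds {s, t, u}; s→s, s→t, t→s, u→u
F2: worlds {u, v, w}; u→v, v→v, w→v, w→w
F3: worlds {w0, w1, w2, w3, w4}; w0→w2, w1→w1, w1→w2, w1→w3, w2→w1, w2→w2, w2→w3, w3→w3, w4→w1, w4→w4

F1, F2, F3

The schema corresponds to a generalized confluence (Geach) condition: ∀x ∀z (xR²z → ∃w (xR²w ∧ z = w)).
F1: holds.
F2: holds.
F3: holds.
Valid on: F1, F2, F3.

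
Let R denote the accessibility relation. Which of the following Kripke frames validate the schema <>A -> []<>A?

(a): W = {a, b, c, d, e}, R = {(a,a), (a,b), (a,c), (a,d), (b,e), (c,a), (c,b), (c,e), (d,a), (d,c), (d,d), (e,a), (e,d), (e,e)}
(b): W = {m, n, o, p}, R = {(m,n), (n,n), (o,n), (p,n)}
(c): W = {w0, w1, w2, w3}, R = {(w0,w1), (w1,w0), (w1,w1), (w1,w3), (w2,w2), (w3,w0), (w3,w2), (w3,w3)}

(b)

This is the axiom for the Euclidean property; its first-order frame correspondent is forall x forall y forall z (Rxy & Rxz -> Ryz).
(a): fails — Rab and Rab but not Rbb.
(b): holds.
(c): fails — Rw1w0 and Rw1w0 but not Rw0w0.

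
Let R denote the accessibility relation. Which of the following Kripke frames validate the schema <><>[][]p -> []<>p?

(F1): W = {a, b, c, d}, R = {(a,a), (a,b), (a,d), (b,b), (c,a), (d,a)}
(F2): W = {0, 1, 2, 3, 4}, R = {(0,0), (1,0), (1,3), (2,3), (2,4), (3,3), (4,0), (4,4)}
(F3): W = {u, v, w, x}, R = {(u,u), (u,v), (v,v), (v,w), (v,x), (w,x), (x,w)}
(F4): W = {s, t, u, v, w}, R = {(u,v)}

(F4)

The schema corresponds to a generalized confluence (Geach) condition: forall x forall y forall z ((x R^2 y & xRz) -> exists w (y R^2 w & zRw)).
(F1): fails — aR²b, aRd but no w with bR²w and dRw.
(F2): fails — 1R²0, 1R3 but no w with 0R²w and 3Rw.
(F3): fails — uR²w, uRu but no t with wR²t and uRt.
(F4): ✓.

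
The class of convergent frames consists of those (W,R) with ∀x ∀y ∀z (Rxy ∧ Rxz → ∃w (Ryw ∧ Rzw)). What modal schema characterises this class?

◇□r → □◇r

A defining formula is ◇□r → □◇r (the .2 axiom).
Suppose ◇□r→□◇r is valid. Take Rxy, Rxz and set V(r)={w : Ryw}. Then □r at y so ◇□r at x, so □◇r at x, so ◇r at z, giving w with Rzw and Ryw.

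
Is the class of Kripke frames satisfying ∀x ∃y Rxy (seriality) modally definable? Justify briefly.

The condition is seriality. A defining modal formula is □q → ◇q.
Suppose □q→◇q is valid. At any x set V(q)=W. Then □q at x, so ◇q at x, so x has a successor.

Definable; □q → ◇q defines it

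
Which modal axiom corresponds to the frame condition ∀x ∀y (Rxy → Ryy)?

The condition is shift-reflexivity. The T□ schema □(□ψ → ψ) defines it.
Suppose □(□ψ→ψ) is valid. Take Rxy and set V(ψ)={w : Ryw}. Then at y, □ψ holds; since □(□ψ→ψ) at x, □ψ→ψ at y, so ψ at y, i.e. Ryy.

□(□ψ → ψ)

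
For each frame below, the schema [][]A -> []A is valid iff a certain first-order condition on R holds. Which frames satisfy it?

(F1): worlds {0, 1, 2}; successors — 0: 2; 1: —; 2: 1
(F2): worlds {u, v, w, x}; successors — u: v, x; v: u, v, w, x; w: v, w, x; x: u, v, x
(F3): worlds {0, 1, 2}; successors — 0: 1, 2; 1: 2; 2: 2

Frame correspondent (Sahlqvist): forall x forall y (Rxy -> exists z (Rxz & Rzy)) — i.e. density.
(F1): fails — R21 but no z with R2z and Rz1.
(F2): ✓.
(F3): fails — R01 but no z with R0z and Rz1.

(F2)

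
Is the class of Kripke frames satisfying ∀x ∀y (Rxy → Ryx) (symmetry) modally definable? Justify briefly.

The condition is symmetry. A defining modal formula is p → □◇p.
Suppose p→□◇p is valid. Take Rxy and set V(p)={x}. Then p at x, so □◇p at x, so ◇p at y, so some z with Ryz has p; z=x, i.e. Ryx.

Yes — defined by p → □◇p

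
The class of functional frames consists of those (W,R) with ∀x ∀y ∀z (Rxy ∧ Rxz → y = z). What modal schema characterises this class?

This is partial functionality; the standard corresponding axiom is CD: ◇s → □s.

◇s → □s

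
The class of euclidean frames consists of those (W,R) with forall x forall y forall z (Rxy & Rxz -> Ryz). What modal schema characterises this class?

This is the Euclidean property; the standard corresponding axiom is 5: ◇q → □◇q.
Suppose ◇q→□◇q is valid. Take Rxy, Rxz and set V(q)={y}. Then ◇q at x, so □◇q at x, so ◇q at z, so some w with Rzw has q; w=y, i.e. Rzy. By symmetry of the argument, Ryz.

◇q → □◇q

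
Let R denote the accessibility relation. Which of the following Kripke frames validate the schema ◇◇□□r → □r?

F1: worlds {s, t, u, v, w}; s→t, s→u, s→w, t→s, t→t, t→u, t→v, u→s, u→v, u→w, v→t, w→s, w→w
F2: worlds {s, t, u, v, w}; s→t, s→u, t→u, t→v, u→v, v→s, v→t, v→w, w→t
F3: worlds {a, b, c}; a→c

Frame correspondent (Sahlqvist): ∀x ∀y ∀z ((xR²y ∧ xRz) → ∃w (yR²w ∧ z = w)) — i.e. a generalized confluence (Geach) condition.
F1: fails — sR²v, sRw but no w* with vR²w* and w=w*.
F2: fails — sR²u, sRu but no w* with uR²w* and u=w*.
F3: ✓.

F3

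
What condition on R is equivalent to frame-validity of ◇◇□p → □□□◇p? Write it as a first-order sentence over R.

∀x ∀y ∀z ((xR²y ∧ xR³z) → ∃w (yRw ∧ zRw))

This is a Sahlqvist (Geach-type) schema ◇^2□^1p → □^3◇^1p.
Minimal-valuation argument: fix x; take any y with xR^2y and any z with xR^3z. Set V(p) to the set of worlds R-reachable from y in exactly 1 step. Then □^1p holds at y, so the antecedent holds at x; validity forces ◇^1p at z, giving a w with zR^1w and yR^1w.
First-order correspondent: ∀x ∀y ∀z ((xR²y ∧ xR³z) → ∃w (yRw ∧ zRw)).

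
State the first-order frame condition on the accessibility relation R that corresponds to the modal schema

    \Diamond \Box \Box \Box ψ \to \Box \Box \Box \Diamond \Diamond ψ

\forall x \forall y \forall z ((xRy \wedge x R^3 z) \to \exists w (y R^3 w \wedge z R^2 w))

This is a Sahlqvist (Geach-type) schema ◇^1□^3ψ → □^3◇^2ψ.
Minimal-valuation argument: fix x; take any y with xR^1y and any z with xR^3z. Set V(ψ) to the set of worlds R-reachable from y in exactly 3 steps. Then □^3ψ holds at y, so the antecedent holds at x; validity forces ◇^2ψ at z, giving a w with zR^2w and yR^3w.
First-order correspondent: \forall x \forall y \forall z ((xRy \wedge x R^3 z) \to \exists w (y R^3 w \wedge z R^2 w)).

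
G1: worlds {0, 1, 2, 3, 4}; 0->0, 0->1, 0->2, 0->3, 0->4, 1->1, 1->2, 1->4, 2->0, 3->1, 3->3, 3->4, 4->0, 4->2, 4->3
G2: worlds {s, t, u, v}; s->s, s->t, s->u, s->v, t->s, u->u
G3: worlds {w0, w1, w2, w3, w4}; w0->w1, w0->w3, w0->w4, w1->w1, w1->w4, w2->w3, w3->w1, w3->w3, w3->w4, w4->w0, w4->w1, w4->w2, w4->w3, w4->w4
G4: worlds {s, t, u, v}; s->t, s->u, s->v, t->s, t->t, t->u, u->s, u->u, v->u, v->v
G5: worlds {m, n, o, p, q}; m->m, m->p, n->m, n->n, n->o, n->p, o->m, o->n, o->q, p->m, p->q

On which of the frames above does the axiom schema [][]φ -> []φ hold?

G1, G2, G3, G4

The schema corresponds to density: forall x forall y (Rxy -> exists z (Rxz & Rzy)).
G1: ✓.
G2: ✓.
G3: ✓.
G4: ✓.
G5: fails — Roq but no z with Roz and Rzq.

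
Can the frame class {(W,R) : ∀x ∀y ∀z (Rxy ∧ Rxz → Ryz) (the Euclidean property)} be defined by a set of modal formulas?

The condition is the Euclidean property. A defining modal formula is ◇p → □◇p.
Suppose ◇p→□◇p is valid. Take Rxy, Rxz and set V(p)={y}. Then ◇p at x, so □◇p at x, so ◇p at z, so some w with Rzw has p; w=y, i.e. Rzy. By symmetry of the argument, Ryz.

Yes, by ◇p → □◇p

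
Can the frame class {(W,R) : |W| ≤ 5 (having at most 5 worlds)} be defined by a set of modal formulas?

Modal frame validity is preserved under disjoint unions.
Any modal formula valid on each of 6 disjoint one-world frames is valid on their disjoint union (validity is preserved under disjoint unions). Each one-world frame has |W|=1≤5, but the union has |W|=6.
So the class is not modally definable.

No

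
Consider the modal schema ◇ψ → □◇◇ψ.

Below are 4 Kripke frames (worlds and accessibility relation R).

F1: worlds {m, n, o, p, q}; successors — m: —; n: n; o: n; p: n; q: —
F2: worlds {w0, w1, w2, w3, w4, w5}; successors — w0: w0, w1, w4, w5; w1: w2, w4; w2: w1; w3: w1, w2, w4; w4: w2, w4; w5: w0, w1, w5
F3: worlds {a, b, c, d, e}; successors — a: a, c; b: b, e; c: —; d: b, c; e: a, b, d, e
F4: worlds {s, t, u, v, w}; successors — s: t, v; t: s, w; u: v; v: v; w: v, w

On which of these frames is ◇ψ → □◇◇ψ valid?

F1

The schema corresponds to a generalized confluence (Geach) condition: ∀x ∀y ∀z ((xRy ∧ xRz) → ∃w (y = w ∧ zR²w)).
F1: condition met.
F2: fails — w0Rw0, w0Rw1 but no w with w0=w and w1R²w.
F3: fails — aRa, aRc but no w with a=w and cR²w.
F4: fails — sRt, sRv but no w* with t=w* and vR²w*.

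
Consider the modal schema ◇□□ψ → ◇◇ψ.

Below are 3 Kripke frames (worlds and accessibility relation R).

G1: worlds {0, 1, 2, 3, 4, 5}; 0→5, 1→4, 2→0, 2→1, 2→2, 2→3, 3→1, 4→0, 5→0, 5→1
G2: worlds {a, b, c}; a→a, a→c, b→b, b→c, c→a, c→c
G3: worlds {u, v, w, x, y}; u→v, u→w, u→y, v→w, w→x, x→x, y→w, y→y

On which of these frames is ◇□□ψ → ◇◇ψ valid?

G2, G3

This is the axiom for a generalized confluence (Geach) condition; its first-order frame correspondent is ∀x ∀y (xRy → ∃w (yR²w ∧ xR²w)).
G1: fails — 0R5 but no w with 5R²w and 0R²w.
G2: holds.
G3: holds.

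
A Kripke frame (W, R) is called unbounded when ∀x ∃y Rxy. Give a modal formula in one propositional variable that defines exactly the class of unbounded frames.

□ψ → ◇ψ

A defining formula is □ψ → ◇ψ (the D axiom).
Suppose □ψ→◇ψ is valid. At any x set V(ψ)=W. Then □ψ at x, so ◇ψ at x, so x has a successor.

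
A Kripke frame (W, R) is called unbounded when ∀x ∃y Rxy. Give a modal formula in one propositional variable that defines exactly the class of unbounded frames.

This is seriality; the standard corresponding axiom is D: □p → ◇p.
Suppose □p→◇p is valid. At any x set V(p)=W. Then □p at x, so ◇p at x, so x has a successor.

□p → ◇p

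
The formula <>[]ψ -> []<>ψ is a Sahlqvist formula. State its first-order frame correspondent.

This schema is the .2 axiom.
It corresponds to convergence: forall x forall y forall z (Rxy & Rxz -> exists w (Ryw & Rzw)).

Convergence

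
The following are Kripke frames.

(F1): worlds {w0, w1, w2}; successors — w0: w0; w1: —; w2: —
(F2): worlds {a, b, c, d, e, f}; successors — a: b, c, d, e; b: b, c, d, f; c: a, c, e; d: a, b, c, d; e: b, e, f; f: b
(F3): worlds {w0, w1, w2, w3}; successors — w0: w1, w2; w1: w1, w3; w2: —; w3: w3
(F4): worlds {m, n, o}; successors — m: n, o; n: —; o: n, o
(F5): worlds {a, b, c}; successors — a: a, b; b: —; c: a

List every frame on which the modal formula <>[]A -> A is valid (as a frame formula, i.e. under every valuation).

This is the axiom for symmetry; its first-order frame correspondent is forall x forall y (Rxy -> Ryx).
(F1): satisfies the condition.
(F2): fails — Rab but not Rba.
(F3): fails — Rw1w3 but not Rw3w1.
(F4): fails — Ron but not Rno.
(F5): fails — Rca but not Rac.

(F1)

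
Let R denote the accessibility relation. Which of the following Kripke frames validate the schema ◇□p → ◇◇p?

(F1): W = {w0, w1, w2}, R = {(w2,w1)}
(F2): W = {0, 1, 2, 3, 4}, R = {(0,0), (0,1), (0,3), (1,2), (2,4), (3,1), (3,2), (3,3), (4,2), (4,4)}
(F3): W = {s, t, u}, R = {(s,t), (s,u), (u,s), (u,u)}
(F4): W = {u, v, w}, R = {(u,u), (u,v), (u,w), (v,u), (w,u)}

(F2), (F4)

This is the axiom for a generalized confluence (Geach) condition; its first-order frame correspondent is ∀x ∀y (xRy → ∃w (yRw ∧ xR²w)).
(F1): fails — w2Rw1 but no w with w1Rw and w2R²w.
(F2): ✓.
(F3): fails — sRt but no w with tRw and sR²w.
(F4): ✓.
Valid on: (F2), (F4).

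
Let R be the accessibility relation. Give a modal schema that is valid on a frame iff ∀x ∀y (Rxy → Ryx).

The condition is symmetry. The B schema s → □◇s defines it.
Suppose s→□◇s is valid. Take Rxy and set V(s)={x}. Then s at x, so □◇s at x, so ◇s at y, so some z with Ryz has s; z=x, i.e. Ryx.

s → □◇s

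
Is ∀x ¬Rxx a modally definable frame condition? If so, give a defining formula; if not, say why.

Modal frame validity is preserved under surjective bounded morphisms.
The 4-cycle (worlds w0,w1,w2,w3 with w0→w1→w2→w3→w0) is irreflexive, and the map sending every world to a single reflexive point • is a surjective bounded morphism (forth: every edge maps to (•,•); back: every world has a successor). So any modal formula valid on the 4-cycle is also valid on the reflexive point, which is not irreflexive.
Hence irreflexivity is not modally definable.

Not modally definable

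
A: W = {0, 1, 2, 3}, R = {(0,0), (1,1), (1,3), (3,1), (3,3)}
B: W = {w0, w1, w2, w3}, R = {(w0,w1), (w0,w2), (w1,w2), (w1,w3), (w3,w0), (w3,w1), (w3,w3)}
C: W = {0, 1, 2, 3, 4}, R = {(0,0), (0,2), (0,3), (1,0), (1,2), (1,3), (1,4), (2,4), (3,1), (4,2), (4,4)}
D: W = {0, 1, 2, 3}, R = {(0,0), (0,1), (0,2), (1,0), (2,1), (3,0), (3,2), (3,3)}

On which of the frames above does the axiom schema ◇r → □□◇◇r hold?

A

This is the axiom for a generalized confluence (Geach) condition; its first-order frame correspondent is ∀x ∀y ∀z ((xRy ∧ xR²z) → ∃w (y = w ∧ zR²w)).
A: ✓.
B: fails — w0Rw1, w0R²w2 but no w with w1=w and w2R²w.
C: fails — 0R0, 0R²2 but no w with 0=w and 2R²w.
D: fails — 0R1, 0R²2 but no w with 1=w and 2R²w.
Valid on: A.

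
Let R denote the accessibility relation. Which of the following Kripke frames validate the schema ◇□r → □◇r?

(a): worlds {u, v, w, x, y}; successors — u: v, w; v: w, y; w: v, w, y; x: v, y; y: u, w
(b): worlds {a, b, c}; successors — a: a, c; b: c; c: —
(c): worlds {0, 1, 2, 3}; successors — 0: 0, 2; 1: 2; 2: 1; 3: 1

(a)

This is the axiom for convergence; its first-order frame correspondent is ∀x ∀y ∀z (Rxy ∧ Rxz → ∃w (Ryw ∧ Rzw)).
(a): holds.
(b): fails — Raa and Rac but a and c have no common successor.
(c): fails — R00 and R02 but 0 and 2 have no common successor.
Valid on: (a).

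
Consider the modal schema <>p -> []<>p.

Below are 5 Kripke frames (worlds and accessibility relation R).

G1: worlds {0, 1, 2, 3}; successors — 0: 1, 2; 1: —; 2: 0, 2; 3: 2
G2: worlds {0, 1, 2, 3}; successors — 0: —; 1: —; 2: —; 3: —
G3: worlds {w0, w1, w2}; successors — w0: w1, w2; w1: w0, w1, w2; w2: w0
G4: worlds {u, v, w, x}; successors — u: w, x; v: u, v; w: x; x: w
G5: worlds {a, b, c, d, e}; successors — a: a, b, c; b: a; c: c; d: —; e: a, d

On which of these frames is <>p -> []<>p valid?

Frame correspondent (Sahlqvist): forall x forall y forall z (Rxy & Rxz -> Ryz) — i.e. the Euclidean property.
G1: fails — R02 and R01 but not R21.
G2: satisfies the condition.
G3: fails — Rw0w2 and Rw0w1 but not Rw2w1.
G4: fails — Ruw and Ruw but not Rww.
G5: fails — Rab and Rab but not Rbb.

G2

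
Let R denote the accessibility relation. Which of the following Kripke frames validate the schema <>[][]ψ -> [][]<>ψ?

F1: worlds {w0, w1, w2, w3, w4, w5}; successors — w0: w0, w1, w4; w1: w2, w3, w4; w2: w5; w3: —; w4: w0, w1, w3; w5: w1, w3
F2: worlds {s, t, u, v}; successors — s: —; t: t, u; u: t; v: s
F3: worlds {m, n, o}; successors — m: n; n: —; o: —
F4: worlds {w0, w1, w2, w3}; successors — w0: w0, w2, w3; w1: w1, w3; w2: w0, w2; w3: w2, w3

F2, F3, F4

Frame correspondent (Sahlqvist): forall x forall y forall z ((xRy & x R^2 z) -> exists w (y R^2 w & zRw)) — i.e. a generalized confluence (Geach) condition.
F1: fails — w0Rw0, w0R²w2 but no w with w0R²w and w2Rw.
F2: holds.
F3: holds.
F4: holds.
Valid on: F2, F3, F4.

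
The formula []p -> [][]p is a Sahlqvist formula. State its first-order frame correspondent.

transitivity

This is the 4 axiom.
Its frame correspondent is transitivity — forall x forall y forall z (Rxy & Ryz -> Rxz).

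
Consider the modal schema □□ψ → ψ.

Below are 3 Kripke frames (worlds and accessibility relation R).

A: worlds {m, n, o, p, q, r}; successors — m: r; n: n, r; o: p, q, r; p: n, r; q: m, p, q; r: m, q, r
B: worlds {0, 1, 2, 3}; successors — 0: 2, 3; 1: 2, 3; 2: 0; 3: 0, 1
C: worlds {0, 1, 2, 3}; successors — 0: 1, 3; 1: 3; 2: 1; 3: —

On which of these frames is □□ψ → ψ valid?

B

Frame correspondent (Sahlqvist): ∀x ∃w (xR²w ∧ x = w) — i.e. a generalized confluence (Geach) condition.
A: fails — at o but no w with oR²w and o=w.
B: satisfies the condition.
C: fails — at 0 but no w with 0R²w and 0=w.
Valid on: B.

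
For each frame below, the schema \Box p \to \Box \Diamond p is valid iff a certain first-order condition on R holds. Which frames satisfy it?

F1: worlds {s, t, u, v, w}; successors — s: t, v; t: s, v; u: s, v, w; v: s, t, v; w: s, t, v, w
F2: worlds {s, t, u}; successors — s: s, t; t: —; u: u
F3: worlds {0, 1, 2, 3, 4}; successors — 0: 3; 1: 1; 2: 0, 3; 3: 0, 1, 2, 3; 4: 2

This is the axiom for a generalized confluence (Geach) condition; its first-order frame correspondent is \forall x \forall z (xRz \to \exists w (xRw \wedge zRw)).
F1: holds.
F2: fails — sRt but no w with sRw and tRw.
F3: fails — 4R2 but no w with 4Rw and 2Rw.

F1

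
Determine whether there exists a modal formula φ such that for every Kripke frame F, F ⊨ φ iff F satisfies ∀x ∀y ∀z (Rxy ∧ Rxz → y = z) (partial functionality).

Definable; ◇q → □q defines it

Yes: it is partial functionality, defined by the CD schema ◇q → □q.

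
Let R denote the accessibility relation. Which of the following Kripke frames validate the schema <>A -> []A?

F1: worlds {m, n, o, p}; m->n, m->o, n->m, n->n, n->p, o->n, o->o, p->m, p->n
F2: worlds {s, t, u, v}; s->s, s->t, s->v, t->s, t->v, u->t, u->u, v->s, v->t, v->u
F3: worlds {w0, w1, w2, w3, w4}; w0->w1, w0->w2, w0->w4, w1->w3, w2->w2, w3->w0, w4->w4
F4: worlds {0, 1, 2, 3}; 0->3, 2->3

Frame correspondent (Sahlqvist): forall x forall y forall z (Rxy & Rxz -> y = z) — i.e. partial functionality.
F1: fails — m sees both n and o.
F2: fails — s sees both s and t.
F3: fails — w0 sees both w1 and w2.
F4: ✓.

F4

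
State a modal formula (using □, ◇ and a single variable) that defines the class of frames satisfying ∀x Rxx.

□ψ → ψ

The condition is reflexivity. The T schema □ψ → ψ defines it.
Suppose □ψ→ψ is valid. At any x set V(ψ)={w : Rxw}. Then □ψ holds at x, so ψ holds at x, i.e. Rxx.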